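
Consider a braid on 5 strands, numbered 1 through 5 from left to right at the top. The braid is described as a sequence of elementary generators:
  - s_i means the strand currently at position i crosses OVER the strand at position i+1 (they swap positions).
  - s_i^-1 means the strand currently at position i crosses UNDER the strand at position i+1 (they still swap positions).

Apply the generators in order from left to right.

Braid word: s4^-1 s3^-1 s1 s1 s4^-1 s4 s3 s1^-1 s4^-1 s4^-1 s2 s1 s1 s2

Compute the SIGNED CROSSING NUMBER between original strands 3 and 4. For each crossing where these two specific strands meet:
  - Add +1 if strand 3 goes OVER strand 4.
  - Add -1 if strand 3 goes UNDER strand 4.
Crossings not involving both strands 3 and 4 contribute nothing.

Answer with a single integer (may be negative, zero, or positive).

Answer: -2

Derivation:
Gen 1: crossing 4x5. Both 3&4? no. Sum: 0
Gen 2: crossing 3x5. Both 3&4? no. Sum: 0
Gen 3: crossing 1x2. Both 3&4? no. Sum: 0
Gen 4: crossing 2x1. Both 3&4? no. Sum: 0
Gen 5: 3 under 4. Both 3&4? yes. Contrib: -1. Sum: -1
Gen 6: 4 over 3. Both 3&4? yes. Contrib: -1. Sum: -2
Gen 7: crossing 5x3. Both 3&4? no. Sum: -2
Gen 8: crossing 1x2. Both 3&4? no. Sum: -2
Gen 9: crossing 5x4. Both 3&4? no. Sum: -2
Gen 10: crossing 4x5. Both 3&4? no. Sum: -2
Gen 11: crossing 1x3. Both 3&4? no. Sum: -2
Gen 12: crossing 2x3. Both 3&4? no. Sum: -2
Gen 13: crossing 3x2. Both 3&4? no. Sum: -2
Gen 14: crossing 3x1. Both 3&4? no. Sum: -2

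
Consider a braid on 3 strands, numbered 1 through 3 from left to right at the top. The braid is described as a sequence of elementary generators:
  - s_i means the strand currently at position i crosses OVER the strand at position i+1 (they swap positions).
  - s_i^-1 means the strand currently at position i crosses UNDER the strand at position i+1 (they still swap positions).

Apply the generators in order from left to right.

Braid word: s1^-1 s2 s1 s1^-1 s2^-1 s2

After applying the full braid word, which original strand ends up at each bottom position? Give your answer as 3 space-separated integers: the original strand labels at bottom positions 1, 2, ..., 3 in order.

Gen 1 (s1^-1): strand 1 crosses under strand 2. Perm now: [2 1 3]
Gen 2 (s2): strand 1 crosses over strand 3. Perm now: [2 3 1]
Gen 3 (s1): strand 2 crosses over strand 3. Perm now: [3 2 1]
Gen 4 (s1^-1): strand 3 crosses under strand 2. Perm now: [2 3 1]
Gen 5 (s2^-1): strand 3 crosses under strand 1. Perm now: [2 1 3]
Gen 6 (s2): strand 1 crosses over strand 3. Perm now: [2 3 1]

Answer: 2 3 1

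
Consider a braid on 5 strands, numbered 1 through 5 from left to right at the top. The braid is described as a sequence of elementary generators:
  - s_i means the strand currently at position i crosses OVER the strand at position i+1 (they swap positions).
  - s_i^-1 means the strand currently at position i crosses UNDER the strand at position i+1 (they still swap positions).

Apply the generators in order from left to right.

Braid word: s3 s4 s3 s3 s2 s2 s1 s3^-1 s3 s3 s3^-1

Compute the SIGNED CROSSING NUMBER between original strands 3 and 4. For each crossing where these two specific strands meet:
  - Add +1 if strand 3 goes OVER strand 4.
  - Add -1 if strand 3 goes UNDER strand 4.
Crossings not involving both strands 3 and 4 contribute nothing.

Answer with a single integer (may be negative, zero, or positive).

Answer: 1

Derivation:
Gen 1: 3 over 4. Both 3&4? yes. Contrib: +1. Sum: 1
Gen 2: crossing 3x5. Both 3&4? no. Sum: 1
Gen 3: crossing 4x5. Both 3&4? no. Sum: 1
Gen 4: crossing 5x4. Both 3&4? no. Sum: 1
Gen 5: crossing 2x4. Both 3&4? no. Sum: 1
Gen 6: crossing 4x2. Both 3&4? no. Sum: 1
Gen 7: crossing 1x2. Both 3&4? no. Sum: 1
Gen 8: crossing 4x5. Both 3&4? no. Sum: 1
Gen 9: crossing 5x4. Both 3&4? no. Sum: 1
Gen 10: crossing 4x5. Both 3&4? no. Sum: 1
Gen 11: crossing 5x4. Both 3&4? no. Sum: 1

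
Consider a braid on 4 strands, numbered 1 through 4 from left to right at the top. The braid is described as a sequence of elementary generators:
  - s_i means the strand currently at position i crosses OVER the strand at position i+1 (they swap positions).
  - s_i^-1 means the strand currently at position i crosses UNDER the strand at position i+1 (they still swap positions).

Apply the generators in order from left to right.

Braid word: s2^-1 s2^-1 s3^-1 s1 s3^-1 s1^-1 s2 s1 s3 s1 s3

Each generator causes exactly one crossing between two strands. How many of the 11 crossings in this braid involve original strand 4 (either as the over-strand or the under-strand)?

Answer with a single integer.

Gen 1: crossing 2x3. Involves strand 4? no. Count so far: 0
Gen 2: crossing 3x2. Involves strand 4? no. Count so far: 0
Gen 3: crossing 3x4. Involves strand 4? yes. Count so far: 1
Gen 4: crossing 1x2. Involves strand 4? no. Count so far: 1
Gen 5: crossing 4x3. Involves strand 4? yes. Count so far: 2
Gen 6: crossing 2x1. Involves strand 4? no. Count so far: 2
Gen 7: crossing 2x3. Involves strand 4? no. Count so far: 2
Gen 8: crossing 1x3. Involves strand 4? no. Count so far: 2
Gen 9: crossing 2x4. Involves strand 4? yes. Count so far: 3
Gen 10: crossing 3x1. Involves strand 4? no. Count so far: 3
Gen 11: crossing 4x2. Involves strand 4? yes. Count so far: 4

Answer: 4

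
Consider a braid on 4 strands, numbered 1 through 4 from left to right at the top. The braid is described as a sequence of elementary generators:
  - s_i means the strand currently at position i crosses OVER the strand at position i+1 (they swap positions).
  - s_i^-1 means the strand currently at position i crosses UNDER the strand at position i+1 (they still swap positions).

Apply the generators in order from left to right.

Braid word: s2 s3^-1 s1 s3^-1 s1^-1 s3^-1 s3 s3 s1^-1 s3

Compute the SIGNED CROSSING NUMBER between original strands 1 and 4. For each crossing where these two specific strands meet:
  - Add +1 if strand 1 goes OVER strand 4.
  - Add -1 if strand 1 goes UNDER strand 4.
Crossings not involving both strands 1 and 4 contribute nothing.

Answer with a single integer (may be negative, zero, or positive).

Answer: 0

Derivation:
Gen 1: crossing 2x3. Both 1&4? no. Sum: 0
Gen 2: crossing 2x4. Both 1&4? no. Sum: 0
Gen 3: crossing 1x3. Both 1&4? no. Sum: 0
Gen 4: crossing 4x2. Both 1&4? no. Sum: 0
Gen 5: crossing 3x1. Both 1&4? no. Sum: 0
Gen 6: crossing 2x4. Both 1&4? no. Sum: 0
Gen 7: crossing 4x2. Both 1&4? no. Sum: 0
Gen 8: crossing 2x4. Both 1&4? no. Sum: 0
Gen 9: crossing 1x3. Both 1&4? no. Sum: 0
Gen 10: crossing 4x2. Both 1&4? no. Sum: 0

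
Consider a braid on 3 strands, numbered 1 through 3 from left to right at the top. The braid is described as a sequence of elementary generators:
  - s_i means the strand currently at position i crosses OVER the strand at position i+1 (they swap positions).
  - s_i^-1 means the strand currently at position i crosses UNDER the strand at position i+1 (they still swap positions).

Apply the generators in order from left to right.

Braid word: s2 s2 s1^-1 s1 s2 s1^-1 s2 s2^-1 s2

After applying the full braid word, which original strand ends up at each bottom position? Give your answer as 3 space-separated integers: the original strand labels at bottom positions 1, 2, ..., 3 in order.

Answer: 3 2 1

Derivation:
Gen 1 (s2): strand 2 crosses over strand 3. Perm now: [1 3 2]
Gen 2 (s2): strand 3 crosses over strand 2. Perm now: [1 2 3]
Gen 3 (s1^-1): strand 1 crosses under strand 2. Perm now: [2 1 3]
Gen 4 (s1): strand 2 crosses over strand 1. Perm now: [1 2 3]
Gen 5 (s2): strand 2 crosses over strand 3. Perm now: [1 3 2]
Gen 6 (s1^-1): strand 1 crosses under strand 3. Perm now: [3 1 2]
Gen 7 (s2): strand 1 crosses over strand 2. Perm now: [3 2 1]
Gen 8 (s2^-1): strand 2 crosses under strand 1. Perm now: [3 1 2]
Gen 9 (s2): strand 1 crosses over strand 2. Perm now: [3 2 1]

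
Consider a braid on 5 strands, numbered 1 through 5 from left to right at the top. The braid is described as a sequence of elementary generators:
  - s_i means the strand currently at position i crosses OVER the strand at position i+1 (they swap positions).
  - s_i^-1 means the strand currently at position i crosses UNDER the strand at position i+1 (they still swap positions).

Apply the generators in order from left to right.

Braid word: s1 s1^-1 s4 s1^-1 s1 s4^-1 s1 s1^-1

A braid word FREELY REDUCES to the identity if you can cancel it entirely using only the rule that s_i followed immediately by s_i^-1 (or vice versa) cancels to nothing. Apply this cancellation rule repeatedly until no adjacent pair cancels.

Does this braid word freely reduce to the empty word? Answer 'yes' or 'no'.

Answer: yes

Derivation:
Gen 1 (s1): push. Stack: [s1]
Gen 2 (s1^-1): cancels prior s1. Stack: []
Gen 3 (s4): push. Stack: [s4]
Gen 4 (s1^-1): push. Stack: [s4 s1^-1]
Gen 5 (s1): cancels prior s1^-1. Stack: [s4]
Gen 6 (s4^-1): cancels prior s4. Stack: []
Gen 7 (s1): push. Stack: [s1]
Gen 8 (s1^-1): cancels prior s1. Stack: []
Reduced word: (empty)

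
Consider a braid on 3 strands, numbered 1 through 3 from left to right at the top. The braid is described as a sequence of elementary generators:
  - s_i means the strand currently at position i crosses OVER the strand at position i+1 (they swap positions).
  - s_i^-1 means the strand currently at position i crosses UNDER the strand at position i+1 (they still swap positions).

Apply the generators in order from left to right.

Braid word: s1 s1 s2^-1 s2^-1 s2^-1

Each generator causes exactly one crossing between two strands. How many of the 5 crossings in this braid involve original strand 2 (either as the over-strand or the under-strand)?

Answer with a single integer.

Gen 1: crossing 1x2. Involves strand 2? yes. Count so far: 1
Gen 2: crossing 2x1. Involves strand 2? yes. Count so far: 2
Gen 3: crossing 2x3. Involves strand 2? yes. Count so far: 3
Gen 4: crossing 3x2. Involves strand 2? yes. Count so far: 4
Gen 5: crossing 2x3. Involves strand 2? yes. Count so far: 5

Answer: 5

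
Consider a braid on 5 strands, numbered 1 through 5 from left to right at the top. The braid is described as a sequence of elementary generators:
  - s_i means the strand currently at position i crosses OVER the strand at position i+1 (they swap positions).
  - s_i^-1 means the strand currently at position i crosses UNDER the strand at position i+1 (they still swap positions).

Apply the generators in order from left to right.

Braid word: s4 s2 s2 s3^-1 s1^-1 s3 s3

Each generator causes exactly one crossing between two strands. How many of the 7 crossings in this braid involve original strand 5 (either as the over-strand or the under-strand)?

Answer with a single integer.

Gen 1: crossing 4x5. Involves strand 5? yes. Count so far: 1
Gen 2: crossing 2x3. Involves strand 5? no. Count so far: 1
Gen 3: crossing 3x2. Involves strand 5? no. Count so far: 1
Gen 4: crossing 3x5. Involves strand 5? yes. Count so far: 2
Gen 5: crossing 1x2. Involves strand 5? no. Count so far: 2
Gen 6: crossing 5x3. Involves strand 5? yes. Count so far: 3
Gen 7: crossing 3x5. Involves strand 5? yes. Count so far: 4

Answer: 4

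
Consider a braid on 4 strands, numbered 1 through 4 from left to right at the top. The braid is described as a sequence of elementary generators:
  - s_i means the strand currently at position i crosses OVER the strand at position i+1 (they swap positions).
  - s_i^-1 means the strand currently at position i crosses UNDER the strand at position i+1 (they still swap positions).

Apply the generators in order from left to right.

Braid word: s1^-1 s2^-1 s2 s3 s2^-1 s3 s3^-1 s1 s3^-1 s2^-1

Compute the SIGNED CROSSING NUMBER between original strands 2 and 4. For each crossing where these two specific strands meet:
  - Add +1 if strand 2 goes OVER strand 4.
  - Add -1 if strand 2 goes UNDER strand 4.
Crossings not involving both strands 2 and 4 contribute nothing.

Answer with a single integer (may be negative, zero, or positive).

Gen 1: crossing 1x2. Both 2&4? no. Sum: 0
Gen 2: crossing 1x3. Both 2&4? no. Sum: 0
Gen 3: crossing 3x1. Both 2&4? no. Sum: 0
Gen 4: crossing 3x4. Both 2&4? no. Sum: 0
Gen 5: crossing 1x4. Both 2&4? no. Sum: 0
Gen 6: crossing 1x3. Both 2&4? no. Sum: 0
Gen 7: crossing 3x1. Both 2&4? no. Sum: 0
Gen 8: 2 over 4. Both 2&4? yes. Contrib: +1. Sum: 1
Gen 9: crossing 1x3. Both 2&4? no. Sum: 1
Gen 10: crossing 2x3. Both 2&4? no. Sum: 1

Answer: 1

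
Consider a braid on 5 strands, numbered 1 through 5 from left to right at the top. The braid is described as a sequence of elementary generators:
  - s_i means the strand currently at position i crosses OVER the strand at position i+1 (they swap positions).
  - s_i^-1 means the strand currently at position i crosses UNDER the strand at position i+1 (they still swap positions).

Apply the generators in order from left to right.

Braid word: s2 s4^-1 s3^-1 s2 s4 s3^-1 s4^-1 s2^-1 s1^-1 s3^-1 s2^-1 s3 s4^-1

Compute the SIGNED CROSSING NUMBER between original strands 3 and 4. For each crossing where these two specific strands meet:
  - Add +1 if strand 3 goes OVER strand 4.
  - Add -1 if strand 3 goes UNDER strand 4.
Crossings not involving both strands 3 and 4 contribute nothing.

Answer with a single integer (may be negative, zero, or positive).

Answer: -1

Derivation:
Gen 1: crossing 2x3. Both 3&4? no. Sum: 0
Gen 2: crossing 4x5. Both 3&4? no. Sum: 0
Gen 3: crossing 2x5. Both 3&4? no. Sum: 0
Gen 4: crossing 3x5. Both 3&4? no. Sum: 0
Gen 5: crossing 2x4. Both 3&4? no. Sum: 0
Gen 6: 3 under 4. Both 3&4? yes. Contrib: -1. Sum: -1
Gen 7: crossing 3x2. Both 3&4? no. Sum: -1
Gen 8: crossing 5x4. Both 3&4? no. Sum: -1
Gen 9: crossing 1x4. Both 3&4? no. Sum: -1
Gen 10: crossing 5x2. Both 3&4? no. Sum: -1
Gen 11: crossing 1x2. Both 3&4? no. Sum: -1
Gen 12: crossing 1x5. Both 3&4? no. Sum: -1
Gen 13: crossing 1x3. Both 3&4? no. Sum: -1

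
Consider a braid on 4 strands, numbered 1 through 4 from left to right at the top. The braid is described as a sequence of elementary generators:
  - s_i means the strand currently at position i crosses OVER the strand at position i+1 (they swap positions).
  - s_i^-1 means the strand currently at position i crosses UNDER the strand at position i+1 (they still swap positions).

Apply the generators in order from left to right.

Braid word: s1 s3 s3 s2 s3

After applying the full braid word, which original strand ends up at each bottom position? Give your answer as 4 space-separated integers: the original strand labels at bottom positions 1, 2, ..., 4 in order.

Gen 1 (s1): strand 1 crosses over strand 2. Perm now: [2 1 3 4]
Gen 2 (s3): strand 3 crosses over strand 4. Perm now: [2 1 4 3]
Gen 3 (s3): strand 4 crosses over strand 3. Perm now: [2 1 3 4]
Gen 4 (s2): strand 1 crosses over strand 3. Perm now: [2 3 1 4]
Gen 5 (s3): strand 1 crosses over strand 4. Perm now: [2 3 4 1]

Answer: 2 3 4 1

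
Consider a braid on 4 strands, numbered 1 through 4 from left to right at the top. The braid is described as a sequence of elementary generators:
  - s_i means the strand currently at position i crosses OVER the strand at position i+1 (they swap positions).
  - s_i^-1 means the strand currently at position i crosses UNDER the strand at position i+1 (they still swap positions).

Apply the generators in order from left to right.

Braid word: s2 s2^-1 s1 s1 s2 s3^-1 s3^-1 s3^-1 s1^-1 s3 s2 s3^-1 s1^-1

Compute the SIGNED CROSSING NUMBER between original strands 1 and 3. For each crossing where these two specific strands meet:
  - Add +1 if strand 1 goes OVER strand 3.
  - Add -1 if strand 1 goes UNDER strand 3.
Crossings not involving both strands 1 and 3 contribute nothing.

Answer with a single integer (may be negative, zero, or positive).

Answer: -1

Derivation:
Gen 1: crossing 2x3. Both 1&3? no. Sum: 0
Gen 2: crossing 3x2. Both 1&3? no. Sum: 0
Gen 3: crossing 1x2. Both 1&3? no. Sum: 0
Gen 4: crossing 2x1. Both 1&3? no. Sum: 0
Gen 5: crossing 2x3. Both 1&3? no. Sum: 0
Gen 6: crossing 2x4. Both 1&3? no. Sum: 0
Gen 7: crossing 4x2. Both 1&3? no. Sum: 0
Gen 8: crossing 2x4. Both 1&3? no. Sum: 0
Gen 9: 1 under 3. Both 1&3? yes. Contrib: -1. Sum: -1
Gen 10: crossing 4x2. Both 1&3? no. Sum: -1
Gen 11: crossing 1x2. Both 1&3? no. Sum: -1
Gen 12: crossing 1x4. Both 1&3? no. Sum: -1
Gen 13: crossing 3x2. Both 1&3? no. Sum: -1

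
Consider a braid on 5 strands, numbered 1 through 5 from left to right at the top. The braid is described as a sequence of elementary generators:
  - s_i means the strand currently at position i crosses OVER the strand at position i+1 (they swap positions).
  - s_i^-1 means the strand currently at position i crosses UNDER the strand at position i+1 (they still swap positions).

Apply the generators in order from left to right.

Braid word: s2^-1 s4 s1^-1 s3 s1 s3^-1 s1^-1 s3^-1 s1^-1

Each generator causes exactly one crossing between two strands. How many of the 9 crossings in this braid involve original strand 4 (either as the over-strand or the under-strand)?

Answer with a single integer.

Gen 1: crossing 2x3. Involves strand 4? no. Count so far: 0
Gen 2: crossing 4x5. Involves strand 4? yes. Count so far: 1
Gen 3: crossing 1x3. Involves strand 4? no. Count so far: 1
Gen 4: crossing 2x5. Involves strand 4? no. Count so far: 1
Gen 5: crossing 3x1. Involves strand 4? no. Count so far: 1
Gen 6: crossing 5x2. Involves strand 4? no. Count so far: 1
Gen 7: crossing 1x3. Involves strand 4? no. Count so far: 1
Gen 8: crossing 2x5. Involves strand 4? no. Count so far: 1
Gen 9: crossing 3x1. Involves strand 4? no. Count so far: 1

Answer: 1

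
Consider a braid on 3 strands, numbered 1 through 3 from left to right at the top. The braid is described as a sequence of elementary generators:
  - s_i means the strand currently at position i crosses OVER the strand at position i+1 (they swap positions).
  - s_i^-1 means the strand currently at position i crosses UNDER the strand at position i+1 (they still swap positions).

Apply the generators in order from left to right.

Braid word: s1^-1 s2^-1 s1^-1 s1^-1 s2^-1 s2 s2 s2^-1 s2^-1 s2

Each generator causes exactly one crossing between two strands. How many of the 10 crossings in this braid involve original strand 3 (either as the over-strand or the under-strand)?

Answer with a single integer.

Gen 1: crossing 1x2. Involves strand 3? no. Count so far: 0
Gen 2: crossing 1x3. Involves strand 3? yes. Count so far: 1
Gen 3: crossing 2x3. Involves strand 3? yes. Count so far: 2
Gen 4: crossing 3x2. Involves strand 3? yes. Count so far: 3
Gen 5: crossing 3x1. Involves strand 3? yes. Count so far: 4
Gen 6: crossing 1x3. Involves strand 3? yes. Count so far: 5
Gen 7: crossing 3x1. Involves strand 3? yes. Count so far: 6
Gen 8: crossing 1x3. Involves strand 3? yes. Count so far: 7
Gen 9: crossing 3x1. Involves strand 3? yes. Count so far: 8
Gen 10: crossing 1x3. Involves strand 3? yes. Count so far: 9

Answer: 9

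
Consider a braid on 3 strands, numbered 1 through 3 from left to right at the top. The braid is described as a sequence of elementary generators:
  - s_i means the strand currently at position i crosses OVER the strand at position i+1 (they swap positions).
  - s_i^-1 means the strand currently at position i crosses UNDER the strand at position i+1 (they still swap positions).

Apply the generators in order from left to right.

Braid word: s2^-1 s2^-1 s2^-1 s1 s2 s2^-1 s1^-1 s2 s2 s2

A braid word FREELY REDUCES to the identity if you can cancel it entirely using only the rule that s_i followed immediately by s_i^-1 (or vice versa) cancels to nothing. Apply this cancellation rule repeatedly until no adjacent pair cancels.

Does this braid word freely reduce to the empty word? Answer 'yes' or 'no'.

Gen 1 (s2^-1): push. Stack: [s2^-1]
Gen 2 (s2^-1): push. Stack: [s2^-1 s2^-1]
Gen 3 (s2^-1): push. Stack: [s2^-1 s2^-1 s2^-1]
Gen 4 (s1): push. Stack: [s2^-1 s2^-1 s2^-1 s1]
Gen 5 (s2): push. Stack: [s2^-1 s2^-1 s2^-1 s1 s2]
Gen 6 (s2^-1): cancels prior s2. Stack: [s2^-1 s2^-1 s2^-1 s1]
Gen 7 (s1^-1): cancels prior s1. Stack: [s2^-1 s2^-1 s2^-1]
Gen 8 (s2): cancels prior s2^-1. Stack: [s2^-1 s2^-1]
Gen 9 (s2): cancels prior s2^-1. Stack: [s2^-1]
Gen 10 (s2): cancels prior s2^-1. Stack: []
Reduced word: (empty)

Answer: yes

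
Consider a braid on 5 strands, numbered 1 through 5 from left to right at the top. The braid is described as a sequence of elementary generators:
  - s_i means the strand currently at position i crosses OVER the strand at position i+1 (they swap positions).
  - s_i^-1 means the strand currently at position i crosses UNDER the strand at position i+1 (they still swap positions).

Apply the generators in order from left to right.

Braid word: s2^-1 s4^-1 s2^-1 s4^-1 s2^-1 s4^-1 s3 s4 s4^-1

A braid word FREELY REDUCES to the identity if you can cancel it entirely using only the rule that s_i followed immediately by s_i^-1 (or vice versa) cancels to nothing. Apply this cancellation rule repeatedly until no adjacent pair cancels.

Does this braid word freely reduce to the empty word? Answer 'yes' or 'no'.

Answer: no

Derivation:
Gen 1 (s2^-1): push. Stack: [s2^-1]
Gen 2 (s4^-1): push. Stack: [s2^-1 s4^-1]
Gen 3 (s2^-1): push. Stack: [s2^-1 s4^-1 s2^-1]
Gen 4 (s4^-1): push. Stack: [s2^-1 s4^-1 s2^-1 s4^-1]
Gen 5 (s2^-1): push. Stack: [s2^-1 s4^-1 s2^-1 s4^-1 s2^-1]
Gen 6 (s4^-1): push. Stack: [s2^-1 s4^-1 s2^-1 s4^-1 s2^-1 s4^-1]
Gen 7 (s3): push. Stack: [s2^-1 s4^-1 s2^-1 s4^-1 s2^-1 s4^-1 s3]
Gen 8 (s4): push. Stack: [s2^-1 s4^-1 s2^-1 s4^-1 s2^-1 s4^-1 s3 s4]
Gen 9 (s4^-1): cancels prior s4. Stack: [s2^-1 s4^-1 s2^-1 s4^-1 s2^-1 s4^-1 s3]
Reduced word: s2^-1 s4^-1 s2^-1 s4^-1 s2^-1 s4^-1 s3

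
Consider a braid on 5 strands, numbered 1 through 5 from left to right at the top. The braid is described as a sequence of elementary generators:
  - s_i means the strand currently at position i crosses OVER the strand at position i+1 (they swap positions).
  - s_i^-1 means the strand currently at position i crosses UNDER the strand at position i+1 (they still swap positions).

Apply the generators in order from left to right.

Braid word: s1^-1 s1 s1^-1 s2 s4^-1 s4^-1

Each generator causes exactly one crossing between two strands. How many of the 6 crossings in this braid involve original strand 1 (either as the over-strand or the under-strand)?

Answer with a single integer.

Gen 1: crossing 1x2. Involves strand 1? yes. Count so far: 1
Gen 2: crossing 2x1. Involves strand 1? yes. Count so far: 2
Gen 3: crossing 1x2. Involves strand 1? yes. Count so far: 3
Gen 4: crossing 1x3. Involves strand 1? yes. Count so far: 4
Gen 5: crossing 4x5. Involves strand 1? no. Count so far: 4
Gen 6: crossing 5x4. Involves strand 1? no. Count so far: 4

Answer: 4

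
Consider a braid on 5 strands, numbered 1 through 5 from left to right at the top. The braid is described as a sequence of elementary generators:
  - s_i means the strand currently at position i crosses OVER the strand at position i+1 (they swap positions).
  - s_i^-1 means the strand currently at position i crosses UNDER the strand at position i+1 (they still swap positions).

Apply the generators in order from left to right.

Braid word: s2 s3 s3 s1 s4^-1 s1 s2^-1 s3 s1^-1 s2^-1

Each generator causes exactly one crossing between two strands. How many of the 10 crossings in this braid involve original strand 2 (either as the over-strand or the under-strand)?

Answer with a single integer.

Answer: 5

Derivation:
Gen 1: crossing 2x3. Involves strand 2? yes. Count so far: 1
Gen 2: crossing 2x4. Involves strand 2? yes. Count so far: 2
Gen 3: crossing 4x2. Involves strand 2? yes. Count so far: 3
Gen 4: crossing 1x3. Involves strand 2? no. Count so far: 3
Gen 5: crossing 4x5. Involves strand 2? no. Count so far: 3
Gen 6: crossing 3x1. Involves strand 2? no. Count so far: 3
Gen 7: crossing 3x2. Involves strand 2? yes. Count so far: 4
Gen 8: crossing 3x5. Involves strand 2? no. Count so far: 4
Gen 9: crossing 1x2. Involves strand 2? yes. Count so far: 5
Gen 10: crossing 1x5. Involves strand 2? no. Count so far: 5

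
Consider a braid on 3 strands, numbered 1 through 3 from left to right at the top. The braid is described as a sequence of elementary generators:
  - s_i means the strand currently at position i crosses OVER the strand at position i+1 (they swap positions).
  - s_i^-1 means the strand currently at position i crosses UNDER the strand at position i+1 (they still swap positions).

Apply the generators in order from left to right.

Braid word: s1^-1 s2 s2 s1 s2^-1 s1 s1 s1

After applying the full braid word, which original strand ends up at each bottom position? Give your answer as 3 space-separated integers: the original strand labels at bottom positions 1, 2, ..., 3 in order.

Answer: 3 1 2

Derivation:
Gen 1 (s1^-1): strand 1 crosses under strand 2. Perm now: [2 1 3]
Gen 2 (s2): strand 1 crosses over strand 3. Perm now: [2 3 1]
Gen 3 (s2): strand 3 crosses over strand 1. Perm now: [2 1 3]
Gen 4 (s1): strand 2 crosses over strand 1. Perm now: [1 2 3]
Gen 5 (s2^-1): strand 2 crosses under strand 3. Perm now: [1 3 2]
Gen 6 (s1): strand 1 crosses over strand 3. Perm now: [3 1 2]
Gen 7 (s1): strand 3 crosses over strand 1. Perm now: [1 3 2]
Gen 8 (s1): strand 1 crosses over strand 3. Perm now: [3 1 2]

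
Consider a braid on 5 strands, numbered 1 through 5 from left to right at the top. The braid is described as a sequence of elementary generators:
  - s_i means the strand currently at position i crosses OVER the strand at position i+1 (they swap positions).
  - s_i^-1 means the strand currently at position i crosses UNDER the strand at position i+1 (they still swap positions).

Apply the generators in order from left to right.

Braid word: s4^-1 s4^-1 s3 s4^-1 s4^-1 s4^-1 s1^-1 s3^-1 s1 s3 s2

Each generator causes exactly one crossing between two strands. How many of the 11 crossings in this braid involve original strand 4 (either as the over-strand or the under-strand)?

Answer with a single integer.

Answer: 6

Derivation:
Gen 1: crossing 4x5. Involves strand 4? yes. Count so far: 1
Gen 2: crossing 5x4. Involves strand 4? yes. Count so far: 2
Gen 3: crossing 3x4. Involves strand 4? yes. Count so far: 3
Gen 4: crossing 3x5. Involves strand 4? no. Count so far: 3
Gen 5: crossing 5x3. Involves strand 4? no. Count so far: 3
Gen 6: crossing 3x5. Involves strand 4? no. Count so far: 3
Gen 7: crossing 1x2. Involves strand 4? no. Count so far: 3
Gen 8: crossing 4x5. Involves strand 4? yes. Count so far: 4
Gen 9: crossing 2x1. Involves strand 4? no. Count so far: 4
Gen 10: crossing 5x4. Involves strand 4? yes. Count so far: 5
Gen 11: crossing 2x4. Involves strand 4? yes. Count so far: 6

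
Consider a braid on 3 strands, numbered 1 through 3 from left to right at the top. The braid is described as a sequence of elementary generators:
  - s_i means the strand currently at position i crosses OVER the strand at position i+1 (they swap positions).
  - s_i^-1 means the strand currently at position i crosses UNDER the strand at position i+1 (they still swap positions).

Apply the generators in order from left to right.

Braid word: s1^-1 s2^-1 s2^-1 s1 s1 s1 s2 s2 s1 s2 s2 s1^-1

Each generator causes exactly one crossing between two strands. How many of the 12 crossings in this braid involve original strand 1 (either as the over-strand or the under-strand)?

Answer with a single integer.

Gen 1: crossing 1x2. Involves strand 1? yes. Count so far: 1
Gen 2: crossing 1x3. Involves strand 1? yes. Count so far: 2
Gen 3: crossing 3x1. Involves strand 1? yes. Count so far: 3
Gen 4: crossing 2x1. Involves strand 1? yes. Count so far: 4
Gen 5: crossing 1x2. Involves strand 1? yes. Count so far: 5
Gen 6: crossing 2x1. Involves strand 1? yes. Count so far: 6
Gen 7: crossing 2x3. Involves strand 1? no. Count so far: 6
Gen 8: crossing 3x2. Involves strand 1? no. Count so far: 6
Gen 9: crossing 1x2. Involves strand 1? yes. Count so far: 7
Gen 10: crossing 1x3. Involves strand 1? yes. Count so far: 8
Gen 11: crossing 3x1. Involves strand 1? yes. Count so far: 9
Gen 12: crossing 2x1. Involves strand 1? yes. Count so far: 10

Answer: 10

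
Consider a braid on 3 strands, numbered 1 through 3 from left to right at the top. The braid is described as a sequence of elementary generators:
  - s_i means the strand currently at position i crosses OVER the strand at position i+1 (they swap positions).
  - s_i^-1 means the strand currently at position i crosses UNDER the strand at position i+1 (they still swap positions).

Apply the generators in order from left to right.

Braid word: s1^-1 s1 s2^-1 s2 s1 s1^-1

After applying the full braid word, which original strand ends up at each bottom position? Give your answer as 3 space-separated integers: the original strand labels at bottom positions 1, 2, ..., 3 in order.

Gen 1 (s1^-1): strand 1 crosses under strand 2. Perm now: [2 1 3]
Gen 2 (s1): strand 2 crosses over strand 1. Perm now: [1 2 3]
Gen 3 (s2^-1): strand 2 crosses under strand 3. Perm now: [1 3 2]
Gen 4 (s2): strand 3 crosses over strand 2. Perm now: [1 2 3]
Gen 5 (s1): strand 1 crosses over strand 2. Perm now: [2 1 3]
Gen 6 (s1^-1): strand 2 crosses under strand 1. Perm now: [1 2 3]

Answer: 1 2 3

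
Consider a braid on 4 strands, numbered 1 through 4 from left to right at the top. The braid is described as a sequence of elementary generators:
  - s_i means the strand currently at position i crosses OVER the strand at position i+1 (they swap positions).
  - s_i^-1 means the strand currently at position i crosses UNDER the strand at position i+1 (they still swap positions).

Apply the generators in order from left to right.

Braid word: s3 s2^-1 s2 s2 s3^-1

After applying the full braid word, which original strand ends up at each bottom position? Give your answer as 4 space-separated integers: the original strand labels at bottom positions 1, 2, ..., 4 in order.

Answer: 1 4 3 2

Derivation:
Gen 1 (s3): strand 3 crosses over strand 4. Perm now: [1 2 4 3]
Gen 2 (s2^-1): strand 2 crosses under strand 4. Perm now: [1 4 2 3]
Gen 3 (s2): strand 4 crosses over strand 2. Perm now: [1 2 4 3]
Gen 4 (s2): strand 2 crosses over strand 4. Perm now: [1 4 2 3]
Gen 5 (s3^-1): strand 2 crosses under strand 3. Perm now: [1 4 3 2]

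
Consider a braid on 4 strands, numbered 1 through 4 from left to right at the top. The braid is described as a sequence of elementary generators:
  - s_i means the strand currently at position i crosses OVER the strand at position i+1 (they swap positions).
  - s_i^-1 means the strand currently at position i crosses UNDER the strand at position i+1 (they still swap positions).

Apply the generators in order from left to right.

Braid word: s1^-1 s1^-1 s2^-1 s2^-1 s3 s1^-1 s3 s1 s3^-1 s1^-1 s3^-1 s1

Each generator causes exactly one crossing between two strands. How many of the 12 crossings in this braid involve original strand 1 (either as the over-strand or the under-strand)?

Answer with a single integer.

Answer: 6

Derivation:
Gen 1: crossing 1x2. Involves strand 1? yes. Count so far: 1
Gen 2: crossing 2x1. Involves strand 1? yes. Count so far: 2
Gen 3: crossing 2x3. Involves strand 1? no. Count so far: 2
Gen 4: crossing 3x2. Involves strand 1? no. Count so far: 2
Gen 5: crossing 3x4. Involves strand 1? no. Count so far: 2
Gen 6: crossing 1x2. Involves strand 1? yes. Count so far: 3
Gen 7: crossing 4x3. Involves strand 1? no. Count so far: 3
Gen 8: crossing 2x1. Involves strand 1? yes. Count so far: 4
Gen 9: crossing 3x4. Involves strand 1? no. Count so far: 4
Gen 10: crossing 1x2. Involves strand 1? yes. Count so far: 5
Gen 11: crossing 4x3. Involves strand 1? no. Count so far: 5
Gen 12: crossing 2x1. Involves strand 1? yes. Count so far: 6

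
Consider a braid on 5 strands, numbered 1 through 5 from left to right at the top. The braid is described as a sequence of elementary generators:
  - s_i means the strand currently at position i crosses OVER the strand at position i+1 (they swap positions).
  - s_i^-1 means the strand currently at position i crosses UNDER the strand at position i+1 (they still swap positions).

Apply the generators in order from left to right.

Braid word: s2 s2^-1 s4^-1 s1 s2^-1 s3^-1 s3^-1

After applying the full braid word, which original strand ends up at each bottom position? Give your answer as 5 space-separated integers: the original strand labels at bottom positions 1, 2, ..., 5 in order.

Answer: 2 3 1 5 4

Derivation:
Gen 1 (s2): strand 2 crosses over strand 3. Perm now: [1 3 2 4 5]
Gen 2 (s2^-1): strand 3 crosses under strand 2. Perm now: [1 2 3 4 5]
Gen 3 (s4^-1): strand 4 crosses under strand 5. Perm now: [1 2 3 5 4]
Gen 4 (s1): strand 1 crosses over strand 2. Perm now: [2 1 3 5 4]
Gen 5 (s2^-1): strand 1 crosses under strand 3. Perm now: [2 3 1 5 4]
Gen 6 (s3^-1): strand 1 crosses under strand 5. Perm now: [2 3 5 1 4]
Gen 7 (s3^-1): strand 5 crosses under strand 1. Perm now: [2 3 1 5 4]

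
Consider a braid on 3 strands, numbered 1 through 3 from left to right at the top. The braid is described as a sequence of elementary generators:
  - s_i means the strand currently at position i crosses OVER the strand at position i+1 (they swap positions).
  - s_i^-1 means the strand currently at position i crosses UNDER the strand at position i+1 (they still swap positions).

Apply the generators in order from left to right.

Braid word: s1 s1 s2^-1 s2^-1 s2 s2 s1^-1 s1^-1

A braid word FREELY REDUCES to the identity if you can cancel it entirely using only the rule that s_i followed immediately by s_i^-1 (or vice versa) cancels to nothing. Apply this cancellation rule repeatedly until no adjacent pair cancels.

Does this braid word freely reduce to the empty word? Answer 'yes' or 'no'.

Gen 1 (s1): push. Stack: [s1]
Gen 2 (s1): push. Stack: [s1 s1]
Gen 3 (s2^-1): push. Stack: [s1 s1 s2^-1]
Gen 4 (s2^-1): push. Stack: [s1 s1 s2^-1 s2^-1]
Gen 5 (s2): cancels prior s2^-1. Stack: [s1 s1 s2^-1]
Gen 6 (s2): cancels prior s2^-1. Stack: [s1 s1]
Gen 7 (s1^-1): cancels prior s1. Stack: [s1]
Gen 8 (s1^-1): cancels prior s1. Stack: []
Reduced word: (empty)

Answer: yes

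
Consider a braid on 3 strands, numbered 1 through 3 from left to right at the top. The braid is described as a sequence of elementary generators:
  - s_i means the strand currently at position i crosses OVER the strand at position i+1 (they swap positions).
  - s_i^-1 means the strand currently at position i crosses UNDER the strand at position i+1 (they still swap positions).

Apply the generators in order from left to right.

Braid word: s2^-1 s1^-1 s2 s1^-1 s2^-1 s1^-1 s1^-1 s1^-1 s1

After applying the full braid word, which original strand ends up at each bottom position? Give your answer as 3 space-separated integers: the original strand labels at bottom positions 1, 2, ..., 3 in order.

Answer: 2 1 3

Derivation:
Gen 1 (s2^-1): strand 2 crosses under strand 3. Perm now: [1 3 2]
Gen 2 (s1^-1): strand 1 crosses under strand 3. Perm now: [3 1 2]
Gen 3 (s2): strand 1 crosses over strand 2. Perm now: [3 2 1]
Gen 4 (s1^-1): strand 3 crosses under strand 2. Perm now: [2 3 1]
Gen 5 (s2^-1): strand 3 crosses under strand 1. Perm now: [2 1 3]
Gen 6 (s1^-1): strand 2 crosses under strand 1. Perm now: [1 2 3]
Gen 7 (s1^-1): strand 1 crosses under strand 2. Perm now: [2 1 3]
Gen 8 (s1^-1): strand 2 crosses under strand 1. Perm now: [1 2 3]
Gen 9 (s1): strand 1 crosses over strand 2. Perm now: [2 1 3]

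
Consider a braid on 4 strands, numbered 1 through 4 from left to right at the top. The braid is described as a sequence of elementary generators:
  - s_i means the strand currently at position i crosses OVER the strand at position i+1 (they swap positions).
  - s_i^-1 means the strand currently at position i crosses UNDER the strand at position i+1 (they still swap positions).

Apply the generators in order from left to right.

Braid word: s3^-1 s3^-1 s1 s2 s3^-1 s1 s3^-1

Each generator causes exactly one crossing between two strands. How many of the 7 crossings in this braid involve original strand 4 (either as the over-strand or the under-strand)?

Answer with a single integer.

Gen 1: crossing 3x4. Involves strand 4? yes. Count so far: 1
Gen 2: crossing 4x3. Involves strand 4? yes. Count so far: 2
Gen 3: crossing 1x2. Involves strand 4? no. Count so far: 2
Gen 4: crossing 1x3. Involves strand 4? no. Count so far: 2
Gen 5: crossing 1x4. Involves strand 4? yes. Count so far: 3
Gen 6: crossing 2x3. Involves strand 4? no. Count so far: 3
Gen 7: crossing 4x1. Involves strand 4? yes. Count so far: 4

Answer: 4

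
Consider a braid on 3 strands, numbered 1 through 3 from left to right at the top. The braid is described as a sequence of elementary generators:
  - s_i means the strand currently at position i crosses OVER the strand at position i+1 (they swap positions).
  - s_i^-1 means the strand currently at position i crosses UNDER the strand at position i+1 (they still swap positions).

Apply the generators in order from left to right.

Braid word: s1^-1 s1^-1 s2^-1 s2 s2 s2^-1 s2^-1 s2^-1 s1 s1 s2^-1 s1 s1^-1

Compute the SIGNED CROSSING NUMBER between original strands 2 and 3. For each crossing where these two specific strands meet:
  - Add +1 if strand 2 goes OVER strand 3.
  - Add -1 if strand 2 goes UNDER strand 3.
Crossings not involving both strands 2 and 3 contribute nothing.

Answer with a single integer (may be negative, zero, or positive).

Answer: -1

Derivation:
Gen 1: crossing 1x2. Both 2&3? no. Sum: 0
Gen 2: crossing 2x1. Both 2&3? no. Sum: 0
Gen 3: 2 under 3. Both 2&3? yes. Contrib: -1. Sum: -1
Gen 4: 3 over 2. Both 2&3? yes. Contrib: -1. Sum: -2
Gen 5: 2 over 3. Both 2&3? yes. Contrib: +1. Sum: -1
Gen 6: 3 under 2. Both 2&3? yes. Contrib: +1. Sum: 0
Gen 7: 2 under 3. Both 2&3? yes. Contrib: -1. Sum: -1
Gen 8: 3 under 2. Both 2&3? yes. Contrib: +1. Sum: 0
Gen 9: crossing 1x2. Both 2&3? no. Sum: 0
Gen 10: crossing 2x1. Both 2&3? no. Sum: 0
Gen 11: 2 under 3. Both 2&3? yes. Contrib: -1. Sum: -1
Gen 12: crossing 1x3. Both 2&3? no. Sum: -1
Gen 13: crossing 3x1. Both 2&3? no. Sum: -1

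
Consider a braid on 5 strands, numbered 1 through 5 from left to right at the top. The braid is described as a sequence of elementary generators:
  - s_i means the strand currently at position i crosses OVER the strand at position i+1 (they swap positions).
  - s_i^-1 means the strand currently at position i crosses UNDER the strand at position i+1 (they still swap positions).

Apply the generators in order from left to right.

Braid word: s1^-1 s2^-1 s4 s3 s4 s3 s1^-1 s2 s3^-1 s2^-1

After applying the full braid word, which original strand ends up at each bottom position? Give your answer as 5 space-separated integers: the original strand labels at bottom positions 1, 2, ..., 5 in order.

Answer: 3 5 4 2 1

Derivation:
Gen 1 (s1^-1): strand 1 crosses under strand 2. Perm now: [2 1 3 4 5]
Gen 2 (s2^-1): strand 1 crosses under strand 3. Perm now: [2 3 1 4 5]
Gen 3 (s4): strand 4 crosses over strand 5. Perm now: [2 3 1 5 4]
Gen 4 (s3): strand 1 crosses over strand 5. Perm now: [2 3 5 1 4]
Gen 5 (s4): strand 1 crosses over strand 4. Perm now: [2 3 5 4 1]
Gen 6 (s3): strand 5 crosses over strand 4. Perm now: [2 3 4 5 1]
Gen 7 (s1^-1): strand 2 crosses under strand 3. Perm now: [3 2 4 5 1]
Gen 8 (s2): strand 2 crosses over strand 4. Perm now: [3 4 2 5 1]
Gen 9 (s3^-1): strand 2 crosses under strand 5. Perm now: [3 4 5 2 1]
Gen 10 (s2^-1): strand 4 crosses under strand 5. Perm now: [3 5 4 2 1]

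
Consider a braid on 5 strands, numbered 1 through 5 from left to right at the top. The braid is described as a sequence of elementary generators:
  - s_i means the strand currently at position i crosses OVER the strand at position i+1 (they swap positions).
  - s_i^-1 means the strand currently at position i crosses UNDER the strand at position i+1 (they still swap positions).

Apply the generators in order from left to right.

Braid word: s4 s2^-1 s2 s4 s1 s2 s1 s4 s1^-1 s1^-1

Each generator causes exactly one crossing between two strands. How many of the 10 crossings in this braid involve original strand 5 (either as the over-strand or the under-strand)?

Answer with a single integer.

Gen 1: crossing 4x5. Involves strand 5? yes. Count so far: 1
Gen 2: crossing 2x3. Involves strand 5? no. Count so far: 1
Gen 3: crossing 3x2. Involves strand 5? no. Count so far: 1
Gen 4: crossing 5x4. Involves strand 5? yes. Count so far: 2
Gen 5: crossing 1x2. Involves strand 5? no. Count so far: 2
Gen 6: crossing 1x3. Involves strand 5? no. Count so far: 2
Gen 7: crossing 2x3. Involves strand 5? no. Count so far: 2
Gen 8: crossing 4x5. Involves strand 5? yes. Count so far: 3
Gen 9: crossing 3x2. Involves strand 5? no. Count so far: 3
Gen 10: crossing 2x3. Involves strand 5? no. Count so far: 3

Answer: 3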